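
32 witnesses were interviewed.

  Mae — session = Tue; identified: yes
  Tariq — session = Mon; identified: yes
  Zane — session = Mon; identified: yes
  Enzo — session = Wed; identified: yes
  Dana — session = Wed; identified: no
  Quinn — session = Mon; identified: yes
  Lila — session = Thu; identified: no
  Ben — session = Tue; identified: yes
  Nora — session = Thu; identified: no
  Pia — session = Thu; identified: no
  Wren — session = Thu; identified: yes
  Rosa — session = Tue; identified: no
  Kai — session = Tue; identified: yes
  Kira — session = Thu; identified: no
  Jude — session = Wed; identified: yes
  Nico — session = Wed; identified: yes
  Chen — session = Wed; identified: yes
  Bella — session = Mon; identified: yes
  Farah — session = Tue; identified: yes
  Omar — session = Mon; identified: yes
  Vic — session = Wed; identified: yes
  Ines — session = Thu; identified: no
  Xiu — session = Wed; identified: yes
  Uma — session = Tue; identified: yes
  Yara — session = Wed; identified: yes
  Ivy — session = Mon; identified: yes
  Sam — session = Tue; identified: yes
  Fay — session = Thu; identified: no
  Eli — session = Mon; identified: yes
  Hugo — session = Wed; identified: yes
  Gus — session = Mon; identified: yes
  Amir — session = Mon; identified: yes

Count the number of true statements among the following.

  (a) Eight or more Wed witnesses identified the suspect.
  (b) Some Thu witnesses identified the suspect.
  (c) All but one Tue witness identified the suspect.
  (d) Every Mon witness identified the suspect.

(a) Wed: |A| = 9, |A ∩ B| = 8; needs |A ∩ B| ≥ 8 — true.
(b) Thu: |A| = 7, |A ∩ B| = 1; needs A ∩ B ≠ ∅ (|A ∩ B| ≥ 1) — true.
(c) Tue: |A| = 7, |A ∩ B| = 6; needs |A ∖ B| = 1 — true.
(d) Mon: |A| = 9, |A ∩ B| = 9; needs A ⊆ B, i.e. every element of A is in B (|A ∖ B| = 0) — true.

4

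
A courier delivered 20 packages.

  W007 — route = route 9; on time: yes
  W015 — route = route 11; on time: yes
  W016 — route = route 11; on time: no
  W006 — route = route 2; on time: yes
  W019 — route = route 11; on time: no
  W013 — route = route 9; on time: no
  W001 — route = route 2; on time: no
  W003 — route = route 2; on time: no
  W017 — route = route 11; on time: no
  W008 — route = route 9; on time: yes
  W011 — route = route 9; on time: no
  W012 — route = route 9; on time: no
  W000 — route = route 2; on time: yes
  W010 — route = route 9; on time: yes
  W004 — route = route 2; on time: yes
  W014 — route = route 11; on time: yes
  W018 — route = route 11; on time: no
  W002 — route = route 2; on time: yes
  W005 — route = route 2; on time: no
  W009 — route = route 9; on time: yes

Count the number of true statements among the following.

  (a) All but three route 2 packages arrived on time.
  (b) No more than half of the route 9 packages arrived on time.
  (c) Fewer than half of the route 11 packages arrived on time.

(a) route 2: |A| = 7, |A ∩ B| = 4; needs |A ∖ B| = 3 — true.
(b) route 9: |A| = 7, |A ∩ B| = 4; needs |A ∩ B| ≤ |A ∖ B| — false.
(c) route 11: |A| = 6, |A ∩ B| = 2; needs |A ∩ B| < |A ∖ B| — true.

2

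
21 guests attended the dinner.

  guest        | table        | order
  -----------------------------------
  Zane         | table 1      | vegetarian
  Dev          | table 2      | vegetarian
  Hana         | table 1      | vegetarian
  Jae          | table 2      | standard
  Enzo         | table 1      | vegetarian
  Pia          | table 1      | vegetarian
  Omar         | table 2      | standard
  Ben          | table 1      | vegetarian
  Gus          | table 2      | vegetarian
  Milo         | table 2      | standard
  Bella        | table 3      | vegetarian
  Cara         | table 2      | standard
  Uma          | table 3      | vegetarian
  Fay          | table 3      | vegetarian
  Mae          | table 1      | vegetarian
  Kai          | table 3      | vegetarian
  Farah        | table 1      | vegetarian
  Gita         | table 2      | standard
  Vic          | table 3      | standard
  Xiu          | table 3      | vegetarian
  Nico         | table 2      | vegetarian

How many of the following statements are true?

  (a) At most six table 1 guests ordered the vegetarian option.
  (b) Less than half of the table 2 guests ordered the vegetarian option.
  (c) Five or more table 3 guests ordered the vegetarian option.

2

(a) table 1: |A| = 7, |A ∩ B| = 7; needs |A ∩ B| ≤ 6 — false.
(b) table 2: |A| = 8, |A ∩ B| = 3; needs |A ∩ B| < |A ∖ B| — true.
(c) table 3: |A| = 6, |A ∩ B| = 5; needs |A ∩ B| ≥ 5 — true.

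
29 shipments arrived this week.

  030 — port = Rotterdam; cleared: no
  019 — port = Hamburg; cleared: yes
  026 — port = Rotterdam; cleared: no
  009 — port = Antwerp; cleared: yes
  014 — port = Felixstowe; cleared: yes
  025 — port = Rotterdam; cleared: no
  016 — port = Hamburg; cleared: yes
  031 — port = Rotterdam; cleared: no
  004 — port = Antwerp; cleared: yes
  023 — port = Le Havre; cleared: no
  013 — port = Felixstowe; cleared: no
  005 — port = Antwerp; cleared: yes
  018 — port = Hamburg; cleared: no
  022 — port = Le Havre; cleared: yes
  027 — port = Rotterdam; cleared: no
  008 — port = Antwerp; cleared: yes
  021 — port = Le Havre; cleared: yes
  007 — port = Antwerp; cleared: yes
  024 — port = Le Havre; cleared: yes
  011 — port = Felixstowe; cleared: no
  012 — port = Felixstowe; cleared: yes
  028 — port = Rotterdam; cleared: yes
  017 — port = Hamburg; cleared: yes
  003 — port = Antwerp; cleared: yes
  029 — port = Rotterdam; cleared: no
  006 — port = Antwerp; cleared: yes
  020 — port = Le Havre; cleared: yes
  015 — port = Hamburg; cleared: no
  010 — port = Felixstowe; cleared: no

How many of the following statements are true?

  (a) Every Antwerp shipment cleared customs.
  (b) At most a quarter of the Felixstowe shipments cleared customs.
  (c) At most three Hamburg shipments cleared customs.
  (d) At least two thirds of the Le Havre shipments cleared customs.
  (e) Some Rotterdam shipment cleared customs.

(a) Antwerp: |A| = 7, |A ∩ B| = 7; needs A ⊆ B, i.e. every element of A is in B (|A ∖ B| = 0) — true.
(b) Felixstowe: |A| = 5, |A ∩ B| = 2; needs |A ∩ B| / |A| ≤ 1/4 — false.
(c) Hamburg: |A| = 5, |A ∩ B| = 3; needs |A ∩ B| ≤ 3 — true.
(d) Le Havre: |A| = 5, |A ∩ B| = 4; needs |A ∩ B| / |A| ≥ 2/3 — true.
(e) Rotterdam: |A| = 7, |A ∩ B| = 1; needs A ∩ B ≠ ∅ (|A ∩ B| ≥ 1) — true.

4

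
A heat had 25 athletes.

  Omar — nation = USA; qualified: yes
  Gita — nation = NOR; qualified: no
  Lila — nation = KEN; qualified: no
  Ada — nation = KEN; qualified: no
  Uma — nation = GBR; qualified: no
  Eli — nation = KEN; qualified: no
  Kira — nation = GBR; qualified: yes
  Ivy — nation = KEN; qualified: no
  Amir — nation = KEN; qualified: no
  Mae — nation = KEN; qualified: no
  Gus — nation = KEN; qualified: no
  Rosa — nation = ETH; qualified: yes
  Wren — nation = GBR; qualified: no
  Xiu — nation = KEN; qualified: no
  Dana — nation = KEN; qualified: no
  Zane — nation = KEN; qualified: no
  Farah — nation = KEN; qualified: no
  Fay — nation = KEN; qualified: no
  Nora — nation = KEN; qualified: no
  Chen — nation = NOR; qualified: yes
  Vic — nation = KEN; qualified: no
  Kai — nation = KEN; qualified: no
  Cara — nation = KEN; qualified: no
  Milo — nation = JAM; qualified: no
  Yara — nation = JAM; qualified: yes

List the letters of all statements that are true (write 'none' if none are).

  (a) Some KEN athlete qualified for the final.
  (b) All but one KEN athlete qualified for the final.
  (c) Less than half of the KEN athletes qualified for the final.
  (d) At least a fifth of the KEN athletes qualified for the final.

|A| = 16, |A ∩ B| = 0, |A ∖ B| = 16.
(a) A ∩ B ≠ ∅ (|A ∩ B| ≥ 1): fails.
(b) |A ∖ B| = 1: fails.
(c) |A ∩ B| < |A ∖ B|: holds.
(d) |A ∩ B| / |A| ≥ 1/5: fails.

(c)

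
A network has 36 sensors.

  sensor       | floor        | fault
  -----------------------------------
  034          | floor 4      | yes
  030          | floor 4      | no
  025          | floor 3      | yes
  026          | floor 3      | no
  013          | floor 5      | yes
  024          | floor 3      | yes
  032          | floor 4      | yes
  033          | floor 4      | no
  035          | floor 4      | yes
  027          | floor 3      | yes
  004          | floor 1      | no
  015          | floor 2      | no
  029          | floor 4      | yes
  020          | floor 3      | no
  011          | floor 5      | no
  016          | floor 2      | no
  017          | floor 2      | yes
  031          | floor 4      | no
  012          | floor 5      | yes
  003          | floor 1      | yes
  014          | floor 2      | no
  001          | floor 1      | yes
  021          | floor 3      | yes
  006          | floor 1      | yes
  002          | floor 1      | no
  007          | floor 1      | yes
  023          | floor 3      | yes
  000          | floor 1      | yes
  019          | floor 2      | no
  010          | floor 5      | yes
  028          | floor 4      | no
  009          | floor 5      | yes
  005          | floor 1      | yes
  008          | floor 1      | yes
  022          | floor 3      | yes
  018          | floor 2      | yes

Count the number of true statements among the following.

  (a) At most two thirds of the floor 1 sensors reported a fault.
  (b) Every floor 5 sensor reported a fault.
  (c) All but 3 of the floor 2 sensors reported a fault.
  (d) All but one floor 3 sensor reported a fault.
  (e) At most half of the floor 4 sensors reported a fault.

(a) floor 1: |A| = 9, |A ∩ B| = 7; needs |A ∩ B| / |A| ≤ 2/3 — false.
(b) floor 5: |A| = 5, |A ∩ B| = 4; needs A ⊆ B, i.e. every element of A is in B (|A ∖ B| = 0) — false.
(c) floor 2: |A| = 6, |A ∩ B| = 2; needs |A ∖ B| = 3 — false.
(d) floor 3: |A| = 8, |A ∩ B| = 6; needs |A ∖ B| = 1 — false.
(e) floor 4: |A| = 8, |A ∩ B| = 4; needs |A ∩ B| ≤ |A ∖ B| — true.

1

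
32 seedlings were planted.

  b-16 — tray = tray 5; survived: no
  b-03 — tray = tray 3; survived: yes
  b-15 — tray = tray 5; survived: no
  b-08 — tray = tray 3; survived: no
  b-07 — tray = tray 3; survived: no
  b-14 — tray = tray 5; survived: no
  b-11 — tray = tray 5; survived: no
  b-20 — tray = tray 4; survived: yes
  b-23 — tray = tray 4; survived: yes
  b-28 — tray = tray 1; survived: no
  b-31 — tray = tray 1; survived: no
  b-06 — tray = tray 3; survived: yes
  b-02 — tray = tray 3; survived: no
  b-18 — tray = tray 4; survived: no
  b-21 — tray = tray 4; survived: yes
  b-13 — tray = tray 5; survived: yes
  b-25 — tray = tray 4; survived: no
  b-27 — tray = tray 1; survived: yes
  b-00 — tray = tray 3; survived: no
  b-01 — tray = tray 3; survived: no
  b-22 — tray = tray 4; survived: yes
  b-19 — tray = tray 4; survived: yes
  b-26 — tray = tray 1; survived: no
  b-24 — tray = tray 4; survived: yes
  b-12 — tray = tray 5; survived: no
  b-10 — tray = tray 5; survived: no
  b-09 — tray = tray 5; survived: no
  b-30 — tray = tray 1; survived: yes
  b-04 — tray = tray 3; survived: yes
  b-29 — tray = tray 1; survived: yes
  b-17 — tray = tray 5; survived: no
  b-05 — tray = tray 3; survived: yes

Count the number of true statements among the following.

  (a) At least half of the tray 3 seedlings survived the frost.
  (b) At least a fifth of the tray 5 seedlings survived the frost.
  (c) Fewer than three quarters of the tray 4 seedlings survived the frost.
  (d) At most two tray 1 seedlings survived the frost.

0

(a) tray 3: |A| = 9, |A ∩ B| = 4; needs |A ∩ B| ≥ |A ∖ B| — false.
(b) tray 5: |A| = 9, |A ∩ B| = 1; needs |A ∩ B| / |A| ≥ 1/5 — false.
(c) tray 4: |A| = 8, |A ∩ B| = 6; needs |A ∩ B| / |A| < 3/4 — false.
(d) tray 1: |A| = 6, |A ∩ B| = 3; needs |A ∩ B| ≤ 2 — false.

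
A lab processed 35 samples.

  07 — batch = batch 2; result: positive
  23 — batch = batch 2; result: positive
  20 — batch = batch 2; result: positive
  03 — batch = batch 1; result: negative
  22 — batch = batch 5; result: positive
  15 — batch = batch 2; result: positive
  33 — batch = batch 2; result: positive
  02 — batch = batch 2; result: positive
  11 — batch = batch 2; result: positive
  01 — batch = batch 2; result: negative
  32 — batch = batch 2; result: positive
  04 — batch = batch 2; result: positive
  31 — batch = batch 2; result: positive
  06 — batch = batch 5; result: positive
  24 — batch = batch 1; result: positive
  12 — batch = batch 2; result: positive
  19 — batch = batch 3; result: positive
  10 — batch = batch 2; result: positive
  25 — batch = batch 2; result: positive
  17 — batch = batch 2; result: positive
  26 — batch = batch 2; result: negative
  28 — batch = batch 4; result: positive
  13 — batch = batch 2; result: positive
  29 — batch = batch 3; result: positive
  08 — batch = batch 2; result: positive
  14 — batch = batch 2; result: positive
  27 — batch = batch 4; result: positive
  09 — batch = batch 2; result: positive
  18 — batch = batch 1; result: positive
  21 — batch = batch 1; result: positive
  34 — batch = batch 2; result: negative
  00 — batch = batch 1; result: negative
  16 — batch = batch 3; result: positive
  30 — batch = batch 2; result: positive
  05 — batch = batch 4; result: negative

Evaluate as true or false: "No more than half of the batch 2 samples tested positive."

False

The determiner here denotes the relation: |A ∩ B| ≤ |A ∖ B|.
|A| = 22, |A ∩ B| = 19, |A ∖ B| = 3.
19 > 3, so the statement is false.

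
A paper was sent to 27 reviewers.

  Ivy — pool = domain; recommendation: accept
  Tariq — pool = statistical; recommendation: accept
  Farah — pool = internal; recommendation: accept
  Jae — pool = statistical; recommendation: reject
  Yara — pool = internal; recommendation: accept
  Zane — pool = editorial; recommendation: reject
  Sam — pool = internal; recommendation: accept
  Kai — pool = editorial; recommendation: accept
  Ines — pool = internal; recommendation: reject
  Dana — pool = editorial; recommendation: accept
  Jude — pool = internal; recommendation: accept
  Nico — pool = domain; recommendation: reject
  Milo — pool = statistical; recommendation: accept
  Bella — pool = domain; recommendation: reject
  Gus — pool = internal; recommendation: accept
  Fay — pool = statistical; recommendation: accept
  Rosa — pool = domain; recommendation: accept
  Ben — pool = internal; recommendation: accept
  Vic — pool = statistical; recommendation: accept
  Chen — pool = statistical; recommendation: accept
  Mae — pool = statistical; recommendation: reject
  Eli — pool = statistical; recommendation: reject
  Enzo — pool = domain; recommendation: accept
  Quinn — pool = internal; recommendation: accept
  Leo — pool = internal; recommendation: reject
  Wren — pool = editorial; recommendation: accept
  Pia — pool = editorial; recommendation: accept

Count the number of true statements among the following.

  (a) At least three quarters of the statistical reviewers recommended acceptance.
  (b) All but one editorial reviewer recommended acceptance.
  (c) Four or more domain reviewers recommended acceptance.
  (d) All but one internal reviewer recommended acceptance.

(a) statistical: |A| = 8, |A ∩ B| = 5; needs |A ∩ B| / |A| ≥ 3/4 — false.
(b) editorial: |A| = 5, |A ∩ B| = 4; needs |A ∖ B| = 1 — true.
(c) domain: |A| = 5, |A ∩ B| = 3; needs |A ∩ B| ≥ 4 — false.
(d) internal: |A| = 9, |A ∩ B| = 7; needs |A ∖ B| = 1 — false.

1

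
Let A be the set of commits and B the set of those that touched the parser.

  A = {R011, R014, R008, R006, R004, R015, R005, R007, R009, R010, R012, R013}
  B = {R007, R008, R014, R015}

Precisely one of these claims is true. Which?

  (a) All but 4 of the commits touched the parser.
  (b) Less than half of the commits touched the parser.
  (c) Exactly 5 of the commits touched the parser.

|A| = 12, |A ∩ B| = 4, |A ∖ B| = 8.
(a) requires |A ∖ B| = 4: false.
(b) requires |A ∩ B| < |A ∖ B|: true.
(c) requires |A ∩ B| = 5: false.

(b)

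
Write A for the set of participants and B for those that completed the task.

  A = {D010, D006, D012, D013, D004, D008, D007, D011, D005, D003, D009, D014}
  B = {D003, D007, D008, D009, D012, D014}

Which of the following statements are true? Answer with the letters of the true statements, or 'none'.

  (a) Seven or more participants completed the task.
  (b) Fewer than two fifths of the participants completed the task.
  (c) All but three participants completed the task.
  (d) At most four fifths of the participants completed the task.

(d)

|A| = 12, |A ∩ B| = 6, |A ∖ B| = 6.
(a) |A ∩ B| ≥ 7: fails.
(b) |A ∩ B| / |A| < 2/5: fails.
(c) |A ∖ B| = 3: fails.
(d) |A ∩ B| / |A| ≤ 4/5: holds.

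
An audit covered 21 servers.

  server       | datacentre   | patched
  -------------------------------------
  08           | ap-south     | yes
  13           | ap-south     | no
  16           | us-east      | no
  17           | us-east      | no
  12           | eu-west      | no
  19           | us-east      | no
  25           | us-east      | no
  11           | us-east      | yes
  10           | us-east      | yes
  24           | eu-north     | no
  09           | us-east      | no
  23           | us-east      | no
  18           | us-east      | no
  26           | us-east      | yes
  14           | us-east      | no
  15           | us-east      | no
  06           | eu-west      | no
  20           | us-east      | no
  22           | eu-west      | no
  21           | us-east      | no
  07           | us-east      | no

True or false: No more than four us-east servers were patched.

True

The determiner here denotes the relation: |A ∩ B| ≤ 4.
|A| = 15, |A ∩ B| = 3, |A ∖ B| = 12.
|A ∩ B| = 3, so the statement is true.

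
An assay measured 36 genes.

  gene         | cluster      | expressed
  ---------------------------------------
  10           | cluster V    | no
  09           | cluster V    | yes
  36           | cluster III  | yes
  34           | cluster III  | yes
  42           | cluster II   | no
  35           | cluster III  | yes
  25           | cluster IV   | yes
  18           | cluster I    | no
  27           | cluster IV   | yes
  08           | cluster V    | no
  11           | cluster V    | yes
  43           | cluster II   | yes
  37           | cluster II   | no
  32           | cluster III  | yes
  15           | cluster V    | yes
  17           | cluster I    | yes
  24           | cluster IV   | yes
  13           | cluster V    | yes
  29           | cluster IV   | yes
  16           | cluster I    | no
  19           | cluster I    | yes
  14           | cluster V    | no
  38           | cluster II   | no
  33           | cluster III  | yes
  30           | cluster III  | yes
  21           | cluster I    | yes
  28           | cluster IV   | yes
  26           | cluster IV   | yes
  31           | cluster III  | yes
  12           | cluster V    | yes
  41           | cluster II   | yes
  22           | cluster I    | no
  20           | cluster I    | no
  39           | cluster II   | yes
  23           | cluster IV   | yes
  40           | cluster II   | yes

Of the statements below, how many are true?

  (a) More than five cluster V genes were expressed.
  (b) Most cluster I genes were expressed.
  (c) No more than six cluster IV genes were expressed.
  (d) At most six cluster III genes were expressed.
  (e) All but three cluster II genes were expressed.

1

(a) cluster V: |A| = 8, |A ∩ B| = 5; needs |A ∩ B| > 5 — false.
(b) cluster I: |A| = 7, |A ∩ B| = 3; needs |A ∩ B| > |A ∖ B| — false.
(c) cluster IV: |A| = 7, |A ∩ B| = 7; needs |A ∩ B| ≤ 6 — false.
(d) cluster III: |A| = 7, |A ∩ B| = 7; needs |A ∩ B| ≤ 6 — false.
(e) cluster II: |A| = 7, |A ∩ B| = 4; needs |A ∖ B| = 3 — true.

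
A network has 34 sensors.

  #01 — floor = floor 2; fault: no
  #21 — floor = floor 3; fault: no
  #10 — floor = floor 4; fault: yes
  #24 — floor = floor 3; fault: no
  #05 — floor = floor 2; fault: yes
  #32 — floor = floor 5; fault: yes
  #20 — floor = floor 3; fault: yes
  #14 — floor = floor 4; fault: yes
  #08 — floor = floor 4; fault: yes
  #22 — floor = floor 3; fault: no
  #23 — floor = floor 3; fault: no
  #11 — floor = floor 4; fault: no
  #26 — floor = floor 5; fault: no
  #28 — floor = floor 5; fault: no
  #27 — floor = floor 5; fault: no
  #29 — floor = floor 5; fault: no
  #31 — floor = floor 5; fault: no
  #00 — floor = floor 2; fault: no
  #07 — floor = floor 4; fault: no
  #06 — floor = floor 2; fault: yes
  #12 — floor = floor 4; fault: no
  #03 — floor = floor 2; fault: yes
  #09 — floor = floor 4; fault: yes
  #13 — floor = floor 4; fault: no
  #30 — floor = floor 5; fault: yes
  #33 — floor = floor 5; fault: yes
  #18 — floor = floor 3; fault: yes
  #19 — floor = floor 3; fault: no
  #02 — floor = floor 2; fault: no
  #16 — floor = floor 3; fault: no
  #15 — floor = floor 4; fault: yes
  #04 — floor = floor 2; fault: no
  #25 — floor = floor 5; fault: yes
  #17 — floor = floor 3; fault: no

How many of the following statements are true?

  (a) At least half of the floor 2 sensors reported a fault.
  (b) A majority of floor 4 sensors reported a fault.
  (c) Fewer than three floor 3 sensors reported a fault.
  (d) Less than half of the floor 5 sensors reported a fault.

3

(a) floor 2: |A| = 7, |A ∩ B| = 3; needs |A ∩ B| ≥ |A ∖ B| — false.
(b) floor 4: |A| = 9, |A ∩ B| = 5; needs |A ∩ B| > |A ∖ B| — true.
(c) floor 3: |A| = 9, |A ∩ B| = 2; needs |A ∩ B| < 3 — true.
(d) floor 5: |A| = 9, |A ∩ B| = 4; needs |A ∩ B| < |A ∖ B| — true.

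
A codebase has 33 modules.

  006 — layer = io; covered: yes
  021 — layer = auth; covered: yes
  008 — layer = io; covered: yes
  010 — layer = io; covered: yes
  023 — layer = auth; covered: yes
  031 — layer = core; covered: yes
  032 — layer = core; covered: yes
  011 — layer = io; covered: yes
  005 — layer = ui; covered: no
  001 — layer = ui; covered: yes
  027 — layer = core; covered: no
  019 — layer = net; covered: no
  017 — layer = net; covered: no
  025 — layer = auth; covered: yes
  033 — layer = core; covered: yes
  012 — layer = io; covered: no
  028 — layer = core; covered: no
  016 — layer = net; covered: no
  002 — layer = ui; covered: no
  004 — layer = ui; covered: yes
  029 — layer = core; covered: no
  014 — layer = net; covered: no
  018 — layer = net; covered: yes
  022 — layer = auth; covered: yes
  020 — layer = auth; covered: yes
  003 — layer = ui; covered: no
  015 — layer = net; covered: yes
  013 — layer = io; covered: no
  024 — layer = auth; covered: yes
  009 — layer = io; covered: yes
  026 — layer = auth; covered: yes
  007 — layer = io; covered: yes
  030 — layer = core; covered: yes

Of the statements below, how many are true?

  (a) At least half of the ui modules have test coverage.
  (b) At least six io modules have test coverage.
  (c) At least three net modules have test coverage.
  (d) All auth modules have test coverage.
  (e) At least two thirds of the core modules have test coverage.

(a) ui: |A| = 5, |A ∩ B| = 2; needs |A ∩ B| ≥ |A ∖ B| — false.
(b) io: |A| = 8, |A ∩ B| = 6; needs |A ∩ B| ≥ 6 — true.
(c) net: |A| = 6, |A ∩ B| = 2; needs |A ∩ B| ≥ 3 — false.
(d) auth: |A| = 7, |A ∩ B| = 7; needs A ⊆ B, i.e. every element of A is in B (|A ∖ B| = 0) — true.
(e) core: |A| = 7, |A ∩ B| = 4; needs |A ∩ B| / |A| ≥ 2/3 — false.

2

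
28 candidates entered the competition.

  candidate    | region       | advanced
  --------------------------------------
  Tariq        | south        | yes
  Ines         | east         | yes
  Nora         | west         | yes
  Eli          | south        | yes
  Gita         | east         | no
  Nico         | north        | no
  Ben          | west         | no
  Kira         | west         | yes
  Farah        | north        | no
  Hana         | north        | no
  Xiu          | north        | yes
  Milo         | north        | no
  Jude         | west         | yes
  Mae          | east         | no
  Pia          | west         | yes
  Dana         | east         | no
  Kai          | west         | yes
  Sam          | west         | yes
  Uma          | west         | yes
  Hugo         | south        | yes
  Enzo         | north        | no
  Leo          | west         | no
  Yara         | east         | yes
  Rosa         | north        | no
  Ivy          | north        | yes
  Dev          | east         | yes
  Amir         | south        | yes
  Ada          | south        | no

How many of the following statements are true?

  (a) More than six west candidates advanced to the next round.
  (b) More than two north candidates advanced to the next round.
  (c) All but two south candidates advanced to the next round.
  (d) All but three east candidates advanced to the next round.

2

(a) west: |A| = 9, |A ∩ B| = 7; needs |A ∩ B| > 6 — true.
(b) north: |A| = 8, |A ∩ B| = 2; needs |A ∩ B| > 2 — false.
(c) south: |A| = 5, |A ∩ B| = 4; needs |A ∖ B| = 2 — false.
(d) east: |A| = 6, |A ∩ B| = 3; needs |A ∖ B| = 3 — true.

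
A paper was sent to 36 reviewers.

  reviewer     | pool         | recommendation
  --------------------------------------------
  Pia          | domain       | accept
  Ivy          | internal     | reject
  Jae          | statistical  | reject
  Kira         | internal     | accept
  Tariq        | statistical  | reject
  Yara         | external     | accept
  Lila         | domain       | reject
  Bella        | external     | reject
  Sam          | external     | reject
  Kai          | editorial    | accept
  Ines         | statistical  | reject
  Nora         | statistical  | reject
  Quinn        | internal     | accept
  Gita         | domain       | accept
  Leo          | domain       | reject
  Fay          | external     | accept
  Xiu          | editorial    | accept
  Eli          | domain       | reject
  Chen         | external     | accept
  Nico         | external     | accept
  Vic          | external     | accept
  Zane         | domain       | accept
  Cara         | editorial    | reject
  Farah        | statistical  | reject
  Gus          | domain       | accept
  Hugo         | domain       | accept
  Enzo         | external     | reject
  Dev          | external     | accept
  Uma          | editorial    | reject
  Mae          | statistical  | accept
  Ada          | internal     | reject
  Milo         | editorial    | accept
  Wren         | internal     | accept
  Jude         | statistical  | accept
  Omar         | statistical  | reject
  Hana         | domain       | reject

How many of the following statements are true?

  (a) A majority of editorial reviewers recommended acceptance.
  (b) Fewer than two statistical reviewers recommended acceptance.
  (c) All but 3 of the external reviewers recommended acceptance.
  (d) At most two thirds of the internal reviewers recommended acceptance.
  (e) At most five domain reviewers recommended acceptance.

4

(a) editorial: |A| = 5, |A ∩ B| = 3; needs |A ∩ B| > |A ∖ B| — true.
(b) statistical: |A| = 8, |A ∩ B| = 2; needs |A ∩ B| < 2 — false.
(c) external: |A| = 9, |A ∩ B| = 6; needs |A ∖ B| = 3 — true.
(d) internal: |A| = 5, |A ∩ B| = 3; needs |A ∩ B| / |A| ≤ 2/3 — true.
(e) domain: |A| = 9, |A ∩ B| = 5; needs |A ∩ B| ≤ 5 — true.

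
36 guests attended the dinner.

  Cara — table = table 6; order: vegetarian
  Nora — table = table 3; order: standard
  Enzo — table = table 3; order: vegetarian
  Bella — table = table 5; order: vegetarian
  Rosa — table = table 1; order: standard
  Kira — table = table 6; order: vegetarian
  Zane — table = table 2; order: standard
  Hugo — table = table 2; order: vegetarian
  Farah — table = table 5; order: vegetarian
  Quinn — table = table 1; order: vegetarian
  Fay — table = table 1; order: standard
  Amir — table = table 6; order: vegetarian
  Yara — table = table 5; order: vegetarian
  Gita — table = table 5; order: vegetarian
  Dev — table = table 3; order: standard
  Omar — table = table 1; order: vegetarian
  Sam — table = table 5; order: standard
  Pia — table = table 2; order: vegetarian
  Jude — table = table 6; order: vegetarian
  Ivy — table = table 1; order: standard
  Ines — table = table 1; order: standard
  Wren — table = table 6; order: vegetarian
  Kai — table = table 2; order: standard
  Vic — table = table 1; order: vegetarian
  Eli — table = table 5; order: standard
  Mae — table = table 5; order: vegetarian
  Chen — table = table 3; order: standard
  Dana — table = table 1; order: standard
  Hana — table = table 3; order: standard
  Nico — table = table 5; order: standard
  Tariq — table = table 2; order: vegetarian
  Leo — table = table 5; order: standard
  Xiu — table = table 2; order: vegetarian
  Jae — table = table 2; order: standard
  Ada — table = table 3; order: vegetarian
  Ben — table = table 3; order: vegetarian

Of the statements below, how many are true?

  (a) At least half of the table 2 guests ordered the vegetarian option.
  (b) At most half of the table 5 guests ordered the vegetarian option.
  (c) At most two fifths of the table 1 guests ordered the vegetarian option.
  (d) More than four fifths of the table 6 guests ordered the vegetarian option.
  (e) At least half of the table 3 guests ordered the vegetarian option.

3

(a) table 2: |A| = 7, |A ∩ B| = 4; needs |A ∩ B| ≥ |A ∖ B| — true.
(b) table 5: |A| = 9, |A ∩ B| = 5; needs |A ∩ B| ≤ |A ∖ B| — false.
(c) table 1: |A| = 8, |A ∩ B| = 3; needs |A ∩ B| / |A| ≤ 2/5 — true.
(d) table 6: |A| = 5, |A ∩ B| = 5; needs |A ∩ B| / |A| > 4/5 — true.
(e) table 3: |A| = 7, |A ∩ B| = 3; needs |A ∩ B| ≥ |A ∖ B| — false.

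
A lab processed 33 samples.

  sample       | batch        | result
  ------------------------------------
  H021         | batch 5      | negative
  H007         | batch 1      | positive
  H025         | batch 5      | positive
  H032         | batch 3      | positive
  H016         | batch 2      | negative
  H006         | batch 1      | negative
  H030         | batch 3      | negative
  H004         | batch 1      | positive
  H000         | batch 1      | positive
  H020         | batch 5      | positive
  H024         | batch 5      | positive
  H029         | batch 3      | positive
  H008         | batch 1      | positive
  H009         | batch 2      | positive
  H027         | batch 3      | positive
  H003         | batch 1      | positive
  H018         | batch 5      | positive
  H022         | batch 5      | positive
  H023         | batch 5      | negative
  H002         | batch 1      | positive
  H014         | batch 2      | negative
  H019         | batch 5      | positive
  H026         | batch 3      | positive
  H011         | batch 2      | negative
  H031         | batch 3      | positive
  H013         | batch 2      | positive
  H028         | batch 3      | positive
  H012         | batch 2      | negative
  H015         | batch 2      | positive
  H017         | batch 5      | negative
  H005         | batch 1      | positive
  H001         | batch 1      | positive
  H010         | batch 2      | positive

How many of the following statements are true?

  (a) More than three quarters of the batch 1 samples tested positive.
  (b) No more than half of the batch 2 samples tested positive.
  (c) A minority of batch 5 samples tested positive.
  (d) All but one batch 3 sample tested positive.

3

(a) batch 1: |A| = 9, |A ∩ B| = 8; needs |A ∩ B| / |A| > 3/4 — true.
(b) batch 2: |A| = 8, |A ∩ B| = 4; needs |A ∩ B| ≤ |A ∖ B| — true.
(c) batch 5: |A| = 9, |A ∩ B| = 6; needs |A ∩ B| < |A ∖ B| — false.
(d) batch 3: |A| = 7, |A ∩ B| = 6; needs |A ∖ B| = 1 — true.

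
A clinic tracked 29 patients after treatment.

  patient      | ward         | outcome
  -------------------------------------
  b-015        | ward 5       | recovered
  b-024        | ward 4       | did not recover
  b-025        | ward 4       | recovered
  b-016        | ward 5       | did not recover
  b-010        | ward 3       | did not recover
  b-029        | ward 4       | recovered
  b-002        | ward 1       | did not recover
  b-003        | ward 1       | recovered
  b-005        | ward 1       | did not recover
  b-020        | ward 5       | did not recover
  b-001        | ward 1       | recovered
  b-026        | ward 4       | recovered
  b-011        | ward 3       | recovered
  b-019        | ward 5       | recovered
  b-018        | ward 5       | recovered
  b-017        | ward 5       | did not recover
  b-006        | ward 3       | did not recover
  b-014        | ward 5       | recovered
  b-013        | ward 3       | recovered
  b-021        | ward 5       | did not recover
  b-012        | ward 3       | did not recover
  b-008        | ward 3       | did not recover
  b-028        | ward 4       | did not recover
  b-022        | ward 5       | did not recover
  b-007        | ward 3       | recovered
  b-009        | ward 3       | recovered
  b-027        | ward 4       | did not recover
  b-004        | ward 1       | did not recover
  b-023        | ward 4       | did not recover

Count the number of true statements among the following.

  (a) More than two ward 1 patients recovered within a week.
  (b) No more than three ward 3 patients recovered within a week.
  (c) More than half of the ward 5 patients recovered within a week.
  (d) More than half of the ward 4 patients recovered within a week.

(a) ward 1: |A| = 5, |A ∩ B| = 2; needs |A ∩ B| > 2 — false.
(b) ward 3: |A| = 8, |A ∩ B| = 4; needs |A ∩ B| ≤ 3 — false.
(c) ward 5: |A| = 9, |A ∩ B| = 4; needs |A ∩ B| > |A ∖ B| — false.
(d) ward 4: |A| = 7, |A ∩ B| = 3; needs |A ∩ B| > |A ∖ B| — false.

0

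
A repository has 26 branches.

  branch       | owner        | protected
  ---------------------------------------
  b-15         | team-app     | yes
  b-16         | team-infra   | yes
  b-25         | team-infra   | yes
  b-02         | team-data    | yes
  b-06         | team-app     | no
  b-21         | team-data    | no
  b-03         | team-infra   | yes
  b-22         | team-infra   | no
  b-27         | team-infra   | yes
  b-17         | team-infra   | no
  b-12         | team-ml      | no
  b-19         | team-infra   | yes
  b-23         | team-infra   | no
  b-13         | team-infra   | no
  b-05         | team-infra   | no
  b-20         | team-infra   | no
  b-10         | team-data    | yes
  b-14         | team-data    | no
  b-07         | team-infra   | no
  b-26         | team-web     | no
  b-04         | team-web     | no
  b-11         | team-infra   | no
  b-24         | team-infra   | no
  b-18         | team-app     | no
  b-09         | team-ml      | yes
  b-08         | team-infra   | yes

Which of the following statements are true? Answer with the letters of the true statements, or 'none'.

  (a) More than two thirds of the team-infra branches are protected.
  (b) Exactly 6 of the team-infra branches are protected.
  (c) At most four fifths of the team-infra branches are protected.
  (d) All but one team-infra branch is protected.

(b), (c)

|A| = 15, |A ∩ B| = 6, |A ∖ B| = 9.
(a) |A ∩ B| / |A| > 2/3: fails.
(b) |A ∩ B| = 6: holds.
(c) |A ∩ B| / |A| ≤ 4/5: holds.
(d) |A ∖ B| = 1: fails.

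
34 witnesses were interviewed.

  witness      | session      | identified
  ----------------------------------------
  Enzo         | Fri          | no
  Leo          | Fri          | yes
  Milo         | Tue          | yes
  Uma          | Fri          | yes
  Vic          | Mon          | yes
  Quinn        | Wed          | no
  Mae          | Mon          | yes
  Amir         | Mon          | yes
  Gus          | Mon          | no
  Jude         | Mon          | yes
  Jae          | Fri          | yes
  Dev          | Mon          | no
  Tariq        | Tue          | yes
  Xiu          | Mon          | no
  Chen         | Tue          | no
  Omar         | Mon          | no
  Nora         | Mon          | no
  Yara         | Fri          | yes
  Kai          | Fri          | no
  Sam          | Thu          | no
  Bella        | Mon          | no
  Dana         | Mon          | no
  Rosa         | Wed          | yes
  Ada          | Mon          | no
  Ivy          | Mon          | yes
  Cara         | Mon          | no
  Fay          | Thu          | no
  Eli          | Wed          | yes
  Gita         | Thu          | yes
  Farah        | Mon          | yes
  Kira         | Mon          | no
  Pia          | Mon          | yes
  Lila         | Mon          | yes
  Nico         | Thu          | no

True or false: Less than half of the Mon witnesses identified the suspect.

True

Truth condition: |A ∩ B| < |A ∖ B|.
|A| = 18, |A ∩ B| = 8, |A ∖ B| = 10.
8 < 10, so the statement is true.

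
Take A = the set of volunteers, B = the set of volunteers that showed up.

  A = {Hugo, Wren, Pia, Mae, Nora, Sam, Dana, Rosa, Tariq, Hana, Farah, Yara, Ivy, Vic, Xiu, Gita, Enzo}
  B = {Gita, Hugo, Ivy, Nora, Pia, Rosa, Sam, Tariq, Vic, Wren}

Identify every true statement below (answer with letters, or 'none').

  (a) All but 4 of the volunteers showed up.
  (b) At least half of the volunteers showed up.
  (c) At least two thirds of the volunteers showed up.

|A| = 17, |A ∩ B| = 10, |A ∖ B| = 7.
(a) |A ∖ B| = 4: fails.
(b) |A ∩ B| ≥ |A ∖ B|: holds.
(c) |A ∩ B| / |A| ≥ 2/3: fails.

(b)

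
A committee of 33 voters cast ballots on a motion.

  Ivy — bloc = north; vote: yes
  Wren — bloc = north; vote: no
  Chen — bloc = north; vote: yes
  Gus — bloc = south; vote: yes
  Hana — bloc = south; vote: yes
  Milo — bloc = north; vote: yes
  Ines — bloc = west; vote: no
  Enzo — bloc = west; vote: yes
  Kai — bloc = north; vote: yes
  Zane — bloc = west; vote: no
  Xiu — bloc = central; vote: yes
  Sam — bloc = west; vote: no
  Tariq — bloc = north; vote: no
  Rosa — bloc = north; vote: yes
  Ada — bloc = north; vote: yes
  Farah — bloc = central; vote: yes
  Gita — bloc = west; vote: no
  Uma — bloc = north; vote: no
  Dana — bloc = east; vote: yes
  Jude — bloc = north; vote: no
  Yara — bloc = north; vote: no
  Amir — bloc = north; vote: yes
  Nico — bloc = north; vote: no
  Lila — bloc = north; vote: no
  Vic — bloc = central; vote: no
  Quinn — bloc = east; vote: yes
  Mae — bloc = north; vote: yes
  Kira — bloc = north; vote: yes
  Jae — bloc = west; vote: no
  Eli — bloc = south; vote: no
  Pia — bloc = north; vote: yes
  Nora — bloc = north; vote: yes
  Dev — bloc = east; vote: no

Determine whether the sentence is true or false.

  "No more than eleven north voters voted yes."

'No more than eleven north voters voted yes' holds iff |A ∩ B| ≤ 11.
|A| = 18, |A ∩ B| = 11, |A ∖ B| = 7.
|A ∩ B| = 11, so the statement is true.

True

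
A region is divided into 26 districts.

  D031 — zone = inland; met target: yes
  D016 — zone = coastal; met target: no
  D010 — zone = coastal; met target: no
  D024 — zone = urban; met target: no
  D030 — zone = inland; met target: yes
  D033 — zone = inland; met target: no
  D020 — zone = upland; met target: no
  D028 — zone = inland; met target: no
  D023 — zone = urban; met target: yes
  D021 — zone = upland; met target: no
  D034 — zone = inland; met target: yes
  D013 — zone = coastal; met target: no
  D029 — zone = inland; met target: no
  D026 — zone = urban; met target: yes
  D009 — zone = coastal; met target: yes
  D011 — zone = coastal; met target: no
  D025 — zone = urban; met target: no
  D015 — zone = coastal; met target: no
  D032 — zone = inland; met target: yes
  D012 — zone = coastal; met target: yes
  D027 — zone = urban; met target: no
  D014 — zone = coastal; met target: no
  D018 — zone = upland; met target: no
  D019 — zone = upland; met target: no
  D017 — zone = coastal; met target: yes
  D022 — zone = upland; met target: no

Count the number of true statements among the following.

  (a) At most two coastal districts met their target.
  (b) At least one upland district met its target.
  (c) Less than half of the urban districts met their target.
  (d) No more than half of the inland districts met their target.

1

(a) coastal: |A| = 9, |A ∩ B| = 3; needs |A ∩ B| ≤ 2 — false.
(b) upland: |A| = 5, |A ∩ B| = 0; needs A ∩ B ≠ ∅ (|A ∩ B| ≥ 1) — false.
(c) urban: |A| = 5, |A ∩ B| = 2; needs |A ∩ B| < |A ∖ B| — true.
(d) inland: |A| = 7, |A ∩ B| = 4; needs |A ∩ B| ≤ |A ∖ B| — false.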